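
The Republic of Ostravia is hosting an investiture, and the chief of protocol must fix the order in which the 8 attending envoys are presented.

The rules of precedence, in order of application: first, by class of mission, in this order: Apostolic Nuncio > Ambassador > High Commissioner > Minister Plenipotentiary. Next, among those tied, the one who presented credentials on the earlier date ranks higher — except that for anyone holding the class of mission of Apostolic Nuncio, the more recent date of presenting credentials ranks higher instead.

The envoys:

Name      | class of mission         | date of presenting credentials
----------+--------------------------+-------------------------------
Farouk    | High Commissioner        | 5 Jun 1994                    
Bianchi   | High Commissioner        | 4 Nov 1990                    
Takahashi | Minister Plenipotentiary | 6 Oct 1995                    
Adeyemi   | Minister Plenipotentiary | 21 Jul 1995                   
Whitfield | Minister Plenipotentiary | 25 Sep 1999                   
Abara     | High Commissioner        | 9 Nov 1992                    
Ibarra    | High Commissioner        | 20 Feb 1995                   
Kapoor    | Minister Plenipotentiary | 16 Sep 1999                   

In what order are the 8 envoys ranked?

By class of mission: Bianchi, Abara, Farouk and Ibarra (High Commissioner); then Adeyemi, Takahashi, Kapoor and Whitfield (Minister Plenipotentiary).
Among Bianchi, Abara, Farouk and Ibarra, by date of presenting credentials (earlier first): Bianchi (4 Nov 1990) before Abara (9 Nov 1992) before Farouk (5 Jun 1994) before Ibarra (20 Feb 1995).
Among Adeyemi, Takahashi, Kapoor and Whitfield, by date of presenting credentials (earlier first): Adeyemi (21 Jul 1995) before Takahashi (6 Oct 1995) before Kapoor (16 Sep 1999) before Whitfield (25 Sep 1999).
Full order: Bianchi, Abara, Farouk, Ibarra, Adeyemi, Takahashi, Kapoor, Whitfield.

Bianchi, Abara, Farouk, Ibarra, Adeyemi, Takahashi, Kapoor, Whitfield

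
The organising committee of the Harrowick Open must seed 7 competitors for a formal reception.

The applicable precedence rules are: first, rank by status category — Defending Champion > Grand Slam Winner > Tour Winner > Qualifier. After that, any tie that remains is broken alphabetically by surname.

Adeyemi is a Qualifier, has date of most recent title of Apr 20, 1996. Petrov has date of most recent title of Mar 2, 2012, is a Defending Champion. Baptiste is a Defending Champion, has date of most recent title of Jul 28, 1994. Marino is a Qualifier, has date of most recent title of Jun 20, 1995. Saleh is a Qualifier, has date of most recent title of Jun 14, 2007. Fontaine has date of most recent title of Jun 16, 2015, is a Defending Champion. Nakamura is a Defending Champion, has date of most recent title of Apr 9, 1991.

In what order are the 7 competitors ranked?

By status category: Baptiste, Fontaine, Nakamura and Petrov (Defending Champion); then Adeyemi, Marino and Saleh (Qualifier).
Among Baptiste, Fontaine, Nakamura and Petrov, alphabetically by surname: Baptiste before Fontaine before Nakamura before Petrov.
Among Adeyemi, Marino and Saleh, alphabetically by surname: Adeyemi before Marino before Saleh.
Full order: Baptiste, Fontaine, Nakamura, Petrov, Adeyemi, Marino, Saleh.

Baptiste, Fontaine, Nakamura, Petrov, Adeyemi, Marino, Saleh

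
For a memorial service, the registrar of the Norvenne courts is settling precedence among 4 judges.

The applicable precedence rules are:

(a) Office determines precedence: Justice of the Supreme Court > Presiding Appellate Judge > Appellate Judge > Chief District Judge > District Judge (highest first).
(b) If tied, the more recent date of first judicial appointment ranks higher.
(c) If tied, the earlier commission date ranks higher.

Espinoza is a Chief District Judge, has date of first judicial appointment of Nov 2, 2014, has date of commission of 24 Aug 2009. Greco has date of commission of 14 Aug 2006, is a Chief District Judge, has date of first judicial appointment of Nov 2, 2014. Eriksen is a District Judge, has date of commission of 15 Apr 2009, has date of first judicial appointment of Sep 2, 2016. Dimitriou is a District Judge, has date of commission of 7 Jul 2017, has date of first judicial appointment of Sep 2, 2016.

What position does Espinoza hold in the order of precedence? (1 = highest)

By office: Greco and Espinoza (Chief District Judge); then Eriksen and Dimitriou (District Judge).
Greco and Espinoza both have date of first judicial appointment Nov 2, 2014, so the next rule applies.
Among Greco and Espinoza, by date of commission (earlier first): Greco (14 Aug 2006) before Espinoza (24 Aug 2009).
Eriksen and Dimitriou both have date of first judicial appointment Sep 2, 2016, so the next rule applies.
Among Eriksen and Dimitriou, by date of commission (earlier first): Eriksen (15 Apr 2009) before Dimitriou (7 Jul 2017).
Order: Greco, Espinoza, Eriksen, Dimitriou. So position 2.

2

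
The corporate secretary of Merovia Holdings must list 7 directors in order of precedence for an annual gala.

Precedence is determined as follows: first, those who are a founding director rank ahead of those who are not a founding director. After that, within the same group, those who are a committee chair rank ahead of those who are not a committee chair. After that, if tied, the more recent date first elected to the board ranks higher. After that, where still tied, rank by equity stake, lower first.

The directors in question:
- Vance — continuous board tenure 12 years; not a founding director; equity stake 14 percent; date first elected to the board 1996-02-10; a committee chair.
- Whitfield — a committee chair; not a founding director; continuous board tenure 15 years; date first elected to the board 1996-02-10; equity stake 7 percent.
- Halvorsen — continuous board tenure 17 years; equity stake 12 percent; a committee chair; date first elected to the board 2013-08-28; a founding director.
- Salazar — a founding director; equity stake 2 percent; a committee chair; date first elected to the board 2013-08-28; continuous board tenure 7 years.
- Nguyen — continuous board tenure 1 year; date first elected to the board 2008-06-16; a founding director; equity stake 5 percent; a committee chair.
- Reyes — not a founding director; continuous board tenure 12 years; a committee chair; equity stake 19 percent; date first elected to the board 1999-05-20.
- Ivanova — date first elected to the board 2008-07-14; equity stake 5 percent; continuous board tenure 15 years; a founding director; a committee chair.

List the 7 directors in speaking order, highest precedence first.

Salazar, Halvorsen, Ivanova, Nguyen, Reyes, Whitfield, Vance

By the first rule: Salazar, Halvorsen, Ivanova and Nguyen (each a founding director); then Reyes, Whitfield and Vance (each not a founding director).
Salazar, Halvorsen, Ivanova and Nguyen are each a committee chair, so the next rule applies.
Among Salazar, Halvorsen, Ivanova and Nguyen, by date first elected to the board (later first): Salazar and Halvorsen (2013-08-28) before Ivanova (2008-07-14) before Nguyen (2008-06-16).
Among Salazar and Halvorsen, by equity stake (lower first): Salazar (2 percent) before Halvorsen (12 percent).
Reyes, Whitfield and Vance are each a committee chair, so the next rule applies.
Among Reyes, Whitfield and Vance, by date first elected to the board (later first): Reyes (1999-05-20) before Whitfield and Vance (1996-02-10).
Among Whitfield and Vance, by equity stake (lower first): Whitfield (7 percent) before Vance (14 percent).
Full order: Salazar, Halvorsen, Ivanova, Nguyen, Reyes, Whitfield, Vance.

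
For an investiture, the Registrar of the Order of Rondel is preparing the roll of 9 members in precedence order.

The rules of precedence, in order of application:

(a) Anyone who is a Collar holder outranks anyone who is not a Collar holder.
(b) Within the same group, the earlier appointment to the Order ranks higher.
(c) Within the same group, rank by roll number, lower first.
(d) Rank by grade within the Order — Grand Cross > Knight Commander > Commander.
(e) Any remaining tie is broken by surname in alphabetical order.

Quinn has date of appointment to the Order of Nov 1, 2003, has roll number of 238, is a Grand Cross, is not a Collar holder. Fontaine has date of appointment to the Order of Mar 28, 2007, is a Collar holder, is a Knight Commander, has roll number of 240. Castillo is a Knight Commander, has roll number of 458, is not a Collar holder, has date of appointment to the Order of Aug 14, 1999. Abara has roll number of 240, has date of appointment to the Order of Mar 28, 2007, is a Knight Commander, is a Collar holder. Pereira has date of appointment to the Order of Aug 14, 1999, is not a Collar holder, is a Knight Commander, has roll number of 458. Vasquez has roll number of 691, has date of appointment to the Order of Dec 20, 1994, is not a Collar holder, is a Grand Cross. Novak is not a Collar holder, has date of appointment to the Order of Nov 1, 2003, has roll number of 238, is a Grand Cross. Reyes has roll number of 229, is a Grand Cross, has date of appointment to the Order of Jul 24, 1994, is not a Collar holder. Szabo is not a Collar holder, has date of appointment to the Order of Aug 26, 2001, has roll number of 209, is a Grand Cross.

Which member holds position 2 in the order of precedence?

By the first rule: Abara and Fontaine (both a Collar holder); then Reyes, Vasquez, Castillo, Pereira, Szabo, Novak and Quinn (each not a Collar holder).
Abara and Fontaine both have date of appointment to the Order Mar 28, 2007, so the next rule applies.
Abara and Fontaine both have roll number 240, so the next rule applies.
Abara and Fontaine are each Knight Commander, so the next rule applies.
Among Abara and Fontaine, alphabetically by surname: Abara before Fontaine.
Among Reyes, Vasquez, Castillo, Pereira, Szabo, Novak and Quinn, by date of appointment to the Order (earlier first): Reyes (Jul 24, 1994) before Vasquez (Dec 20, 1994) before Castillo and Pereira (Aug 14, 1999) before Szabo (Aug 26, 2001) before Novak and Quinn (Nov 1, 2003).
Castillo and Pereira both have roll number 458, so the next rule applies.
Castillo and Pereira are each Knight Commander, so the next rule applies.
Among Castillo and Pereira, alphabetically by surname: Castillo before Pereira.
Novak and Quinn both have roll number 238, so the next rule applies.
Novak and Quinn are each Grand Cross, so the next rule applies.
Among Novak and Quinn, alphabetically by surname: Novak before Quinn.
Order: Abara, Fontaine, Reyes, Vasquez, Castillo, Pereira, Szabo, Novak, Quinn.

Fontaine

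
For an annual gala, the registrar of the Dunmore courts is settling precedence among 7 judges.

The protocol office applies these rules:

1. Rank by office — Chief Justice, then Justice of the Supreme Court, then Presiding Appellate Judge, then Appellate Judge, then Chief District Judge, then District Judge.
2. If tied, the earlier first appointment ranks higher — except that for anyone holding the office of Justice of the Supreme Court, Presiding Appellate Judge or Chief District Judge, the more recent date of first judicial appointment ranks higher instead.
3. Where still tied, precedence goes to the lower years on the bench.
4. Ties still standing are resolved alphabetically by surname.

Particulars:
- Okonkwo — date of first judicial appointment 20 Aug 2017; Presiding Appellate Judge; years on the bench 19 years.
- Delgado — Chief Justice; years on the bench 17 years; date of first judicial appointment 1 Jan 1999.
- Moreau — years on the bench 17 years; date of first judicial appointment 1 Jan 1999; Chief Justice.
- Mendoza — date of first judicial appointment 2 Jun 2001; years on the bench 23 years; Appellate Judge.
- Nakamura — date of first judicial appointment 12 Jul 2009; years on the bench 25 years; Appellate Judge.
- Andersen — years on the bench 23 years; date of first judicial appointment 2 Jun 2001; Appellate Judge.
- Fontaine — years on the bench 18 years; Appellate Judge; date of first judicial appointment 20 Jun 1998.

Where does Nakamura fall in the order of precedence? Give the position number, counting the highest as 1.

By office: Delgado and Moreau (Chief Justice); then Okonkwo (Presiding Appellate Judge); then Fontaine, Andersen, Mendoza and Nakamura (Appellate Judge).
Delgado and Moreau both have date of first judicial appointment 1 Jan 1999, so the next rule applies.
Delgado and Moreau both have years on the bench 17 years, so the next rule applies.
Among Delgado and Moreau, alphabetically by surname: Delgado before Moreau.
Among Fontaine, Andersen, Mendoza and Nakamura, by date of first judicial appointment (earlier first): Fontaine (20 Jun 1998) before Andersen and Mendoza (2 Jun 2001) before Nakamura (12 Jul 2009).
Andersen and Mendoza both have years on the bench 23 years, so the next rule applies.
Among Andersen and Mendoza, alphabetically by surname: Andersen before Mendoza.
Order: Delgado, Moreau, Okonkwo, Fontaine, Andersen, Mendoza, Nakamura. So position 7.

7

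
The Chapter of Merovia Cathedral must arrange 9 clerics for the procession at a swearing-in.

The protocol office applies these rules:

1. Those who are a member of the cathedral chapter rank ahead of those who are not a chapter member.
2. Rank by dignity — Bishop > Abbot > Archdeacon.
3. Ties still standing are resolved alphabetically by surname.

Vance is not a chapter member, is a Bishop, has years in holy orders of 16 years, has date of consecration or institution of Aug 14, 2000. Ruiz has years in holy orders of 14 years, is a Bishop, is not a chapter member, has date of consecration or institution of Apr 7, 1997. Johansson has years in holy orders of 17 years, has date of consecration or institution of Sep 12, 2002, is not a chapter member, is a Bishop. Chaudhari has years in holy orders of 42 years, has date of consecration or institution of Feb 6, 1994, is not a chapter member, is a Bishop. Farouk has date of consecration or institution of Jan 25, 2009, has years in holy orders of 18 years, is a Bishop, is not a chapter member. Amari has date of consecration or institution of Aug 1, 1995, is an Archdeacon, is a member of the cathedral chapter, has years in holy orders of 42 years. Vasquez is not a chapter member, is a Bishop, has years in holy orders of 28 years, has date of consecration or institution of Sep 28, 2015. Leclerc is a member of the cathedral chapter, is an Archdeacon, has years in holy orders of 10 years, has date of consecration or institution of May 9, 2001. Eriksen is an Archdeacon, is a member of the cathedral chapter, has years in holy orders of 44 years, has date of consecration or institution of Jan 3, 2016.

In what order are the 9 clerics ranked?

Amari, Eriksen, Leclerc, Chaudhari, Farouk, Johansson, Ruiz, Vance, Vasquez

By the first rule: Amari, Eriksen and Leclerc (each a member of the cathedral chapter); then Chaudhari, Farouk, Johansson, Ruiz, Vance and Vasquez (each not a chapter member).
Amari, Eriksen and Leclerc are each Archdeacon, so the next rule applies.
Among Amari, Eriksen and Leclerc, alphabetically by surname: Amari before Eriksen before Leclerc.
Chaudhari, Farouk, Johansson, Ruiz, Vance and Vasquez are each Bishop, so the next rule applies.
Among Chaudhari, Farouk, Johansson, Ruiz, Vance and Vasquez, alphabetically by surname: Chaudhari before Farouk before Johansson before Ruiz before Vance before Vasquez.
Full order: Amari, Eriksen, Leclerc, Chaudhari, Farouk, Johansson, Ruiz, Vance, Vasquez.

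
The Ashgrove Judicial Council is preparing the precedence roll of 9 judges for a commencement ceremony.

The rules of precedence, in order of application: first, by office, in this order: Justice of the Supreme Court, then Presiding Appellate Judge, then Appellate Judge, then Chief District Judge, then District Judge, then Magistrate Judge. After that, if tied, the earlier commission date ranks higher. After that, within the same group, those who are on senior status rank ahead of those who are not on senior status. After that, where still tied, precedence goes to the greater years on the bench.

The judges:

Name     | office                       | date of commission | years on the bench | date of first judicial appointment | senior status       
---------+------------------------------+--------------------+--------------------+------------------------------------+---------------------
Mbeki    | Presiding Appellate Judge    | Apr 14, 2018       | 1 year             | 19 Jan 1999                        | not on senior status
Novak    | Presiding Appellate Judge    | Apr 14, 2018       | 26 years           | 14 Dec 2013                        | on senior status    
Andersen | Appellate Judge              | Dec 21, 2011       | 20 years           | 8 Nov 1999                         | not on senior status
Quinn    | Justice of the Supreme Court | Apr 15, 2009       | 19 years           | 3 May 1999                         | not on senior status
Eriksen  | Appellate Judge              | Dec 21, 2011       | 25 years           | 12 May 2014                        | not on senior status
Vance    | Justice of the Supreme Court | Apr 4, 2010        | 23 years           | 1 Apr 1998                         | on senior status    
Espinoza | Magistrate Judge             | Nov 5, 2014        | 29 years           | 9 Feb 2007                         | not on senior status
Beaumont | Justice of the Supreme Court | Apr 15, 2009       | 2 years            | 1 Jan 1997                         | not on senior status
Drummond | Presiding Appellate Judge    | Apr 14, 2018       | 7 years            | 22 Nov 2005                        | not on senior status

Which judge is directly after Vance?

Novak

By office: Quinn, Beaumont and Vance (Justice of the Supreme Court); then Novak, Drummond and Mbeki (Presiding Appellate Judge); then Eriksen and Andersen (Appellate Judge); then Espinoza (Magistrate Judge).
Among Quinn, Beaumont and Vance, by date of commission (earlier first): Quinn and Beaumont (Apr 15, 2009) before Vance (Apr 4, 2010).
Quinn and Beaumont are each not on senior status, so the next rule applies.
Among Quinn and Beaumont, by years on the bench (higher first): Quinn (19 years) before Beaumont (2 years).
Novak, Drummond and Mbeki all have date of commission Apr 14, 2018, so the next rule applies.
Among Novak, Drummond and Mbeki, on senior status before not on senior status: Novak (on senior status) before Drummond and Mbeki (not on senior status).
Among Drummond and Mbeki, by years on the bench (higher first): Drummond (7 years) before Mbeki (1 year).
Eriksen and Andersen both have date of commission Dec 21, 2011, so the next rule applies.
Eriksen and Andersen are each not on senior status, so the next rule applies.
Among Eriksen and Andersen, by years on the bench (higher first): Eriksen (25 years) before Andersen (20 years).
Order: Quinn, Beaumont, Vance, Novak, Drummond, Mbeki, Eriksen, Andersen, Espinoza.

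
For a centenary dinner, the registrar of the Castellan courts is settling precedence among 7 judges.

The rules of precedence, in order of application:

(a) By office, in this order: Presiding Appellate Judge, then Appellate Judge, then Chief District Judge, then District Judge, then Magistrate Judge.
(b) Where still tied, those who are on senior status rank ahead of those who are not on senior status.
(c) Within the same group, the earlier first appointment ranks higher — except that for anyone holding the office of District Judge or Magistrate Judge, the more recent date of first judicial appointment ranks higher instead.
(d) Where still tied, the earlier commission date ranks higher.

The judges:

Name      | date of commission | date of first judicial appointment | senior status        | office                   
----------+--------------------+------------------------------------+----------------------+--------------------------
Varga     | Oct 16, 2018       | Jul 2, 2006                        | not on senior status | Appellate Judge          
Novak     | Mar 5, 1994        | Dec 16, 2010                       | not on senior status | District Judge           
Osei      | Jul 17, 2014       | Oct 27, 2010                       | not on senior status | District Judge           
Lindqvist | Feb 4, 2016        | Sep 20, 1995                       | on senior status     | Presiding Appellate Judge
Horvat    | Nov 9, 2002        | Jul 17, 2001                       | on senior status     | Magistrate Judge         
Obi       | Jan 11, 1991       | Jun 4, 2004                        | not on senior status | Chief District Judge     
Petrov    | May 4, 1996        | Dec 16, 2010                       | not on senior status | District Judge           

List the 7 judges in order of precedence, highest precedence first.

By office: Lindqvist (Presiding Appellate Judge); then Varga (Appellate Judge); then Obi (Chief District Judge); then Novak, Petrov and Osei (District Judge); then Horvat (Magistrate Judge).
Novak, Petrov and Osei are each not on senior status, so the next rule applies.
Among Novak, Petrov and Osei, by date of first judicial appointment (later first) (reversed rule for this group): Novak and Petrov (Dec 16, 2010) before Osei (Oct 27, 2010).
Among Novak and Petrov, by date of commission (earlier first): Novak (Mar 5, 1994) before Petrov (May 4, 1996).
Full order: Lindqvist, Varga, Obi, Novak, Petrov, Osei, Horvat.

Lindqvist, Varga, Obi, Novak, Petrov, Osei, Horvat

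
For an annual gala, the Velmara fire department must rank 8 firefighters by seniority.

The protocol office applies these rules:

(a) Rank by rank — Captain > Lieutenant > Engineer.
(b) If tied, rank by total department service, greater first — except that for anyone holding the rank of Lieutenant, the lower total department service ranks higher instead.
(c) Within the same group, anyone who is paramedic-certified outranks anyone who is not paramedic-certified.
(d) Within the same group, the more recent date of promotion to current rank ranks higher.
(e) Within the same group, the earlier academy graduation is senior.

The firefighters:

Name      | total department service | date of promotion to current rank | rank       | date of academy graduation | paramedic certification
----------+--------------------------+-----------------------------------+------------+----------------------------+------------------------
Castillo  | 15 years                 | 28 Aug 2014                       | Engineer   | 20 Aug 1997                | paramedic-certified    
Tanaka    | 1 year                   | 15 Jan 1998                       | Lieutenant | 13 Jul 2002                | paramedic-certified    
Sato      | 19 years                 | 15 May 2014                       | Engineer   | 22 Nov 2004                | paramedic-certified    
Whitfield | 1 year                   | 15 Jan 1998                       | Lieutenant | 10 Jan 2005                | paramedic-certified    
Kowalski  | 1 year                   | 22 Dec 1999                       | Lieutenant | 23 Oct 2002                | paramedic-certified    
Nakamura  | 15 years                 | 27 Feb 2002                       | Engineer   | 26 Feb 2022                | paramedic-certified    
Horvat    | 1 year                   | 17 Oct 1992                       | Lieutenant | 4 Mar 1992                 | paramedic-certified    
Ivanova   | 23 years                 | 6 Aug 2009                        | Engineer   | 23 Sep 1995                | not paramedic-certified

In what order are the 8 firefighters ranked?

By rank: Kowalski, Tanaka, Whitfield and Horvat (Lieutenant); then Ivanova, Sato, Castillo and Nakamura (Engineer).
Kowalski, Tanaka, Whitfield and Horvat all have total department service 1 year, so the next rule applies.
Kowalski, Tanaka, Whitfield and Horvat are each paramedic-certified, so the next rule applies.
Among Kowalski, Tanaka, Whitfield and Horvat, by date of promotion to current rank (later first): Kowalski (22 Dec 1999) before Tanaka and Whitfield (15 Jan 1998) before Horvat (17 Oct 1992).
Among Tanaka and Whitfield, by date of academy graduation (earlier first): Tanaka (13 Jul 2002) before Whitfield (10 Jan 2005).
Among Ivanova, Sato, Castillo and Nakamura, by total department service (higher first): Ivanova (23 years) before Sato (19 years) before Castillo and Nakamura (15 years).
Castillo and Nakamura are each paramedic-certified, so the next rule applies.
Among Castillo and Nakamura, by date of promotion to current rank (later first): Castillo (28 Aug 2014) before Nakamura (27 Feb 2002).
Full order: Kowalski, Tanaka, Whitfield, Horvat, Ivanova, Sato, Castillo, Nakamura.

Kowalski, Tanaka, Whitfield, Horvat, Ivanova, Sato, Castillo, Nakamura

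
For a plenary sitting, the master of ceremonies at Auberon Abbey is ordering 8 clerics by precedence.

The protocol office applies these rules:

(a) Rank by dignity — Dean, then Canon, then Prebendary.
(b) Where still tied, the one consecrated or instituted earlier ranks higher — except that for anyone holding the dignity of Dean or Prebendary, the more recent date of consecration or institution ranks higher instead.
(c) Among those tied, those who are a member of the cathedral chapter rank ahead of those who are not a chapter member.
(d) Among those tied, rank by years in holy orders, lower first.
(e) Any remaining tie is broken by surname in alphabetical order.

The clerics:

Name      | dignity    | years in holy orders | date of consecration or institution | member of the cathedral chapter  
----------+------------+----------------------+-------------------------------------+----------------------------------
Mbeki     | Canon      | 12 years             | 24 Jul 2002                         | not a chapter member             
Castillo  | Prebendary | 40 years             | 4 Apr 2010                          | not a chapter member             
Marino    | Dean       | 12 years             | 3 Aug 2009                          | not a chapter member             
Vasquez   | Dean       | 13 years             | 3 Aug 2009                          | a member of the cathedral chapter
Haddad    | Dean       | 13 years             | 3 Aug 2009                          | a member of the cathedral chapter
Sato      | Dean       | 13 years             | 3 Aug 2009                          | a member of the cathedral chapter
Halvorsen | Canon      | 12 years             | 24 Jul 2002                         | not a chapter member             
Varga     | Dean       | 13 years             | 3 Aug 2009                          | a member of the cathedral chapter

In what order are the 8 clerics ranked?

Haddad, Sato, Varga, Vasquez, Marino, Halvorsen, Mbeki, Castillo

By dignity: Haddad, Sato, Varga, Vasquez and Marino (Dean); then Halvorsen and Mbeki (Canon); then Castillo (Prebendary).
Haddad, Sato, Varga, Vasquez and Marino all have date of consecration or institution 3 Aug 2009, so the next rule applies.
Among Haddad, Sato, Varga, Vasquez and Marino, a member of the cathedral chapter before not a chapter member: Haddad, Sato, Varga and Vasquez (a member of the cathedral chapter) before Marino (not a chapter member).
Haddad, Sato, Varga and Vasquez all have years in holy orders 13 years, so the next rule applies.
Among Haddad, Sato, Varga and Vasquez, alphabetically by surname: Haddad before Sato before Varga before Vasquez.
Halvorsen and Mbeki both have date of consecration or institution 24 Jul 2002, so the next rule applies.
Halvorsen and Mbeki are each not a chapter member, so the next rule applies.
Halvorsen and Mbeki both have years in holy orders 12 years, so the next rule applies.
Among Halvorsen and Mbeki, alphabetically by surname: Halvorsen before Mbeki.
Full order: Haddad, Sato, Varga, Vasquez, Marino, Halvorsen, Mbeki, Castillo.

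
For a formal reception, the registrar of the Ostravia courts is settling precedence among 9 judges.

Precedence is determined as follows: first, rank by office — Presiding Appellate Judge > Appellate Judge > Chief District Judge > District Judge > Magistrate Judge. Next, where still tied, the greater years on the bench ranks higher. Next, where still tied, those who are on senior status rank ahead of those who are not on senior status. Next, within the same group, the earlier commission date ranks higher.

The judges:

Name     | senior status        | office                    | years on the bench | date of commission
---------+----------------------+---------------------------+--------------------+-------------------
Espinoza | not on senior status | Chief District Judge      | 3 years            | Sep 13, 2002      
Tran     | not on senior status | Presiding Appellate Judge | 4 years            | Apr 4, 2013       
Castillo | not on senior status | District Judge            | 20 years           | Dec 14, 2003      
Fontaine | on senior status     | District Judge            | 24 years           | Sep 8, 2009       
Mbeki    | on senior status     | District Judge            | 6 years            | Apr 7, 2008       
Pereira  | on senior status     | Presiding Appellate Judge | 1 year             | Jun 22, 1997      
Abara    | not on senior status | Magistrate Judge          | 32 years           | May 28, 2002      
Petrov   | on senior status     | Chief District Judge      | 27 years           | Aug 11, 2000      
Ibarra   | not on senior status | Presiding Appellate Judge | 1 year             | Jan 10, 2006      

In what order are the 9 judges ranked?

By office: Tran, Pereira and Ibarra (Presiding Appellate Judge); then Petrov and Espinoza (Chief District Judge); then Fontaine, Castillo and Mbeki (District Judge); then Abara (Magistrate Judge).
Among Tran, Pereira and Ibarra, by years on the bench (higher first): Tran (4 years) before Pereira and Ibarra (1 year).
Among Pereira and Ibarra, on senior status before not on senior status: Pereira (on senior status) before Ibarra (not on senior status).
Among Petrov and Espinoza, by years on the bench (higher first): Petrov (27 years) before Espinoza (3 years).
Among Fontaine, Castillo and Mbeki, by years on the bench (higher first): Fontaine (24 years) before Castillo (20 years) before Mbeki (6 years).
Full order: Tran, Pereira, Ibarra, Petrov, Espinoza, Fontaine, Castillo, Mbeki, Abara.

Tran, Pereira, Ibarra, Petrov, Espinoza, Fontaine, Castillo, Mbeki, Abara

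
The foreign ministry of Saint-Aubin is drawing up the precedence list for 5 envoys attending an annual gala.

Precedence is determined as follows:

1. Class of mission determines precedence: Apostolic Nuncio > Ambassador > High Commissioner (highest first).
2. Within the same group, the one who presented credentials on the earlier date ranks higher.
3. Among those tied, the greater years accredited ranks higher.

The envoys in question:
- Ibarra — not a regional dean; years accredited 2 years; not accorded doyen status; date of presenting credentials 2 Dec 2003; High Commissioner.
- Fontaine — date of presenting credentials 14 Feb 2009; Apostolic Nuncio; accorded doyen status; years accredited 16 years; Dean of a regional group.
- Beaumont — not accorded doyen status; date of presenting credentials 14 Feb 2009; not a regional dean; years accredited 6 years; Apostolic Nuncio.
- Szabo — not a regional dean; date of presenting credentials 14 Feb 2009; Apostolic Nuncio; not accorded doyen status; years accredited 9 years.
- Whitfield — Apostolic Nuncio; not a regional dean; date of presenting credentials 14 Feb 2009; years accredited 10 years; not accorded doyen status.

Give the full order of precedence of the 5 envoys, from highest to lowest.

By class of mission: Fontaine, Whitfield, Szabo and Beaumont (Apostolic Nuncio); then Ibarra (High Commissioner).
Fontaine, Whitfield, Szabo and Beaumont all have date of presenting credentials 14 Feb 2009, so the next rule applies.
Among Fontaine, Whitfield, Szabo and Beaumont, by years accredited (higher first): Fontaine (16 years) before Whitfield (10 years) before Szabo (9 years) before Beaumont (6 years).
Full order: Fontaine, Whitfield, Szabo, Beaumont, Ibarra.

Fontaine, Whitfield, Szabo, Beaumont, Ibarra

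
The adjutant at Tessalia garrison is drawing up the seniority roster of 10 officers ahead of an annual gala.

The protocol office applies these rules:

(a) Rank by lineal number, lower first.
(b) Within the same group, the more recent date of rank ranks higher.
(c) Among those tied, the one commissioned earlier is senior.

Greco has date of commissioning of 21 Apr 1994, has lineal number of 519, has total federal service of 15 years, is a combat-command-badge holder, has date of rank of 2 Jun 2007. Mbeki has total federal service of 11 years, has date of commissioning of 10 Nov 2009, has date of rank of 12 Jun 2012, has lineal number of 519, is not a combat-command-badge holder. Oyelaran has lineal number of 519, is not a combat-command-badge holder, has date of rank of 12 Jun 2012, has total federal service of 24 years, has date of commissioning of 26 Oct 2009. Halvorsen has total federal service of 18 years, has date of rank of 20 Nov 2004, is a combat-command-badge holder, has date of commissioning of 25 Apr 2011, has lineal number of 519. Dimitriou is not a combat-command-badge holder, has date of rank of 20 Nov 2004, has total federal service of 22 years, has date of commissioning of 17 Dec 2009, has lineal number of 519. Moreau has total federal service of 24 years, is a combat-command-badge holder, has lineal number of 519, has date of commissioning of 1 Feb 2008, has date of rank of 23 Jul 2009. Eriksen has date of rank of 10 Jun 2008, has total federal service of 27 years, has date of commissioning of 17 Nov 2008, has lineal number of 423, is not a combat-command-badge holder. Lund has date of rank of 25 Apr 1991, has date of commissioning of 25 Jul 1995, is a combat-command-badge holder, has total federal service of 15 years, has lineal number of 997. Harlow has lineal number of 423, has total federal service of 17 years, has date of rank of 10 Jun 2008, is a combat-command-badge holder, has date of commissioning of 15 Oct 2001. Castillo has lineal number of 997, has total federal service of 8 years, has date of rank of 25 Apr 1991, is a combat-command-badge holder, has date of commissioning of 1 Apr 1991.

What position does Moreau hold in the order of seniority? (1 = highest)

By lineal number (lower first): Harlow and Eriksen (both 423); then Oyelaran, Mbeki, Moreau, Greco, Dimitriou and Halvorsen (each 519); then Castillo and Lund (both 997).
Harlow and Eriksen both have date of rank 10 Jun 2008, so the next rule applies.
Among Harlow and Eriksen, by date of commissioning (earlier first): Harlow (15 Oct 2001) before Eriksen (17 Nov 2008).
Among Oyelaran, Mbeki, Moreau, Greco, Dimitriou and Halvorsen, by date of rank (later first): Oyelaran and Mbeki (12 Jun 2012) before Moreau (23 Jul 2009) before Greco (2 Jun 2007) before Dimitriou and Halvorsen (20 Nov 2004).
Among Oyelaran and Mbeki, by date of commissioning (earlier first): Oyelaran (26 Oct 2009) before Mbeki (10 Nov 2009).
Among Dimitriou and Halvorsen, by date of commissioning (earlier first): Dimitriou (17 Dec 2009) before Halvorsen (25 Apr 2011).
Castillo and Lund both have date of rank 25 Apr 1991, so the next rule applies.
Among Castillo and Lund, by date of commissioning (earlier first): Castillo (1 Apr 1991) before Lund (25 Jul 1995).
Order: Harlow, Eriksen, Oyelaran, Mbeki, Moreau, Greco, Dimitriou, Halvorsen, Castillo, Lund. So position 5.

5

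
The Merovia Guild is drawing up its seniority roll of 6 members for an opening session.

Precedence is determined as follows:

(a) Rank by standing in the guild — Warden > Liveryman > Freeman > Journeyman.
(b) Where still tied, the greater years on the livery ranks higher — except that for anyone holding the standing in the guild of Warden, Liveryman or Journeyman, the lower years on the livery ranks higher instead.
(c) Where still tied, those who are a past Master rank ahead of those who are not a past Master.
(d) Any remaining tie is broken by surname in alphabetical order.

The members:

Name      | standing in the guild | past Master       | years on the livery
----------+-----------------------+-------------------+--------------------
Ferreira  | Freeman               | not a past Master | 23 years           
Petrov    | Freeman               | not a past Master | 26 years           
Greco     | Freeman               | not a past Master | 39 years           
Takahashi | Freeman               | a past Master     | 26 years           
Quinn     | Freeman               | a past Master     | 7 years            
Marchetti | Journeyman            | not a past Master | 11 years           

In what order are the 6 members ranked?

By standing in the guild: Greco, Takahashi, Petrov, Ferreira and Quinn (Freeman); then Marchetti (Journeyman).
Among Greco, Takahashi, Petrov, Ferreira and Quinn, by years on the livery (higher first): Greco (39 years) before Takahashi and Petrov (26 years) before Ferreira (23 years) before Quinn (7 years).
Among Takahashi and Petrov, a past Master before not a past Master: Takahashi (a past Master) before Petrov (not a past Master).
Full order: Greco, Takahashi, Petrov, Ferreira, Quinn, Marchetti.

Greco, Takahashi, Petrov, Ferreira, Quinn, Marchetti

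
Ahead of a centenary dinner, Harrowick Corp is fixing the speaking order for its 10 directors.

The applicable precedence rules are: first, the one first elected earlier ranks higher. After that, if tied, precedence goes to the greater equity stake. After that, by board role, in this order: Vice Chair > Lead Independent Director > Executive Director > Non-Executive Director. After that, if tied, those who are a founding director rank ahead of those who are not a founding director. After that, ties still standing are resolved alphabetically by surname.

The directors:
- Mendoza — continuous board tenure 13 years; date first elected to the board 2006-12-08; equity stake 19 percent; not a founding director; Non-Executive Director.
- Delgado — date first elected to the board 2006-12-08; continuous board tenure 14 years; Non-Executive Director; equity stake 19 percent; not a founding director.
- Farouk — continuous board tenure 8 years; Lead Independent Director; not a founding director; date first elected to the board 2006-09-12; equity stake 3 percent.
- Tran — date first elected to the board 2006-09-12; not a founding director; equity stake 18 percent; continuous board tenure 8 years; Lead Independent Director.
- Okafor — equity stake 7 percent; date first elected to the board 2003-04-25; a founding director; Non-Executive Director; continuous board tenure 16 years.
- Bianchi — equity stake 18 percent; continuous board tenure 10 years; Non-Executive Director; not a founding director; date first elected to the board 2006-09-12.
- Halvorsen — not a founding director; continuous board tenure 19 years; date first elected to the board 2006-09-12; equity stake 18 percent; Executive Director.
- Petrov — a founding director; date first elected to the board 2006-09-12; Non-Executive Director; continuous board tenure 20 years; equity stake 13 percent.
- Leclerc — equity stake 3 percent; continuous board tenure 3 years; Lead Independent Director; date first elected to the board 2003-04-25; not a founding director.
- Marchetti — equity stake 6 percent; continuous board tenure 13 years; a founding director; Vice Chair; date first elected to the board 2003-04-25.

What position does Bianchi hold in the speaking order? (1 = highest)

By date first elected to the board (earlier first): Okafor, Marchetti and Leclerc (each 2003-04-25); then Tran, Halvorsen, Bianchi, Petrov and Farouk (each 2006-09-12); then Delgado and Mendoza (both 2006-12-08).
Among Okafor, Marchetti and Leclerc, by equity stake (higher first): Okafor (7 percent) before Marchetti (6 percent) before Leclerc (3 percent).
Among Tran, Halvorsen, Bianchi, Petrov and Farouk, by equity stake (higher first): Tran, Halvorsen and Bianchi (18 percent) before Petrov (13 percent) before Farouk (3 percent).
Among Tran, Halvorsen and Bianchi, by board role: Tran (Lead Independent Director) before Halvorsen (Executive Director) before Bianchi (Non-Executive Director).
Delgado and Mendoza both have equity stake 19 percent, so the next rule applies.
Delgado and Mendoza are each Non-Executive Director, so the next rule applies.
Delgado and Mendoza are each not a founding director, so the next rule applies.
Among Delgado and Mendoza, alphabetically by surname: Delgado before Mendoza.
Order: Okafor, Marchetti, Leclerc, Tran, Halvorsen, Bianchi, Petrov, Farouk, Delgado, Mendoza. So position 6.

6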